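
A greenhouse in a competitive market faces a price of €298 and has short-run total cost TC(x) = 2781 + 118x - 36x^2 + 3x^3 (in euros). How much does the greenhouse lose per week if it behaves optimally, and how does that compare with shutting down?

Profit = -€381 at x = 10

AVC = 118 - 36x + 3x^2; min AVC = €10 at x = 6. Since P = €298 ≥ min AVC, the firm produces.
MC = 118 - 72x + 9x^2. Setting P = MC and taking the root on the rising branch gives x* = 10.
TR = 298·10 = 2980. TC = 2781 + 580 = 3361. Profit = 2980 − 3361 = -€381.
That loss of €381 beats the €2781 the firm would lose by shutting down; producing recovers €2400 of fixed cost.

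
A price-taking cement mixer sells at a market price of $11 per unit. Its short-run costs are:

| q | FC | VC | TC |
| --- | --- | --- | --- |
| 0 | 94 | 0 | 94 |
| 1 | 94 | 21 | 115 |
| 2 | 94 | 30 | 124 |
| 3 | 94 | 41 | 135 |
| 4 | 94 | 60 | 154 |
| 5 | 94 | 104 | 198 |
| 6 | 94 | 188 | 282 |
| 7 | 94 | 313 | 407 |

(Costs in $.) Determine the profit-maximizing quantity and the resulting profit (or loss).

Profit at each row (π = 11q − TC): q=0: -94; q=1: -104; q=2: -102; q=3: -102; q=4: -110; q=5: -143; q=6: -216; q=7: -330.
Profit is highest at q = 0. Equivalently, the lowest AVC in the table is 41/3 ≈ $13.67 at q = 3, and P = $11 falls below it — price never covers variable cost, so the firm shuts down and loses only its fixed cost.

q = 0 (shut down); profit = -$94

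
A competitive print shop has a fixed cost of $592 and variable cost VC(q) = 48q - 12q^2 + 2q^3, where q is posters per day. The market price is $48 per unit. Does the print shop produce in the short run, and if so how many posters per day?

Produce at q = 4

Strip out fixed cost: VC = 48q - 12q^2 + 2q^3. Then AVC = 48 - 12q + 2q^2 and MC = 48 - 24q + 6q^2.
AVC hits its minimum where MC = AVC, at q = 3, giving min AVC = 48 - 12·3 + 2·3^2 = $30.
P = $48 exceeds min AVC = $30, so the firm stays open.
P = MC gives -24q + 6q^2 = 0, with roots 0 and 4. Take the larger (rising MC): q* = 4.
Check: AVC at q = 4 is $32 ≤ P, so revenue covers variable cost.
Profit = P·q − TC = 48·4 − 720 = -$528, a loss, but smaller than the $592 fixed cost the firm would lose by shutting down.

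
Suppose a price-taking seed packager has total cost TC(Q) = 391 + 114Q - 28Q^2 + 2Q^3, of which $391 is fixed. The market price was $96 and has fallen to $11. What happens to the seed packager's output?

MC = 114 - 56Q + 6Q^2; the shutdown threshold is min AVC = $16 (at Q = 7).
At P = $96 ≥ min AVC, set P = MC on the rising branch: Q = 9.
At P = $11 < min AVC = $16, price no longer covers variable cost at any output, so the firm shuts down: Q = 0.

Output falls from 9 to 0 (the firm shuts down)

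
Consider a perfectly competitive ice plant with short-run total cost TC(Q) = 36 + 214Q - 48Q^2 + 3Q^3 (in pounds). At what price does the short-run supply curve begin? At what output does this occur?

Short-run supply begins at min AVC. From VC = 214Q - 48Q^2 + 3Q^3, AVC = 214 - 48Q + 3Q^2.
At the minimum of AVC, MC = AVC. MC = 214 - 96Q + 9Q^2; setting MC = AVC gives 6Q^2 - 48Q = 0, so Q = 8. min AVC = 22.
For P < £22 the firm produces nothing.

£22 per unit, at Q = 8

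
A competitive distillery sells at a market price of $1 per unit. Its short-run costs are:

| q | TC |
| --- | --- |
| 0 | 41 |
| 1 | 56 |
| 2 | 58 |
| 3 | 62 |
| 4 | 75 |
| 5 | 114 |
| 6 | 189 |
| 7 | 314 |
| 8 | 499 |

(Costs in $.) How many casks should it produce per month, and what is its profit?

q = 0 (shut down); profit = -$41

Profit at each row (π = 1q − TC): q=0: -41; q=1: -55; q=2: -56; q=3: -59; q=4: -71; q=5: -109; q=6: -183; q=7: -307; q=8: -491.
Profit is highest at q = 0. Equivalently, the lowest AVC in the table is 21/3 ≈ $7 at q = 3, and P = $1 falls below it — price never covers variable cost, so the firm shuts down and loses only its fixed cost.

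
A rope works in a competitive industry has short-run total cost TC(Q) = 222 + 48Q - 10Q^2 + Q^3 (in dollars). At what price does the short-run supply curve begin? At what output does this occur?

$23 per unit, at Q = 5

The firm shuts down when price falls below the minimum of average variable cost. AVC = VC/Q = 48 - 10Q + Q^2.
At the minimum of AVC, MC = AVC. MC = 48 - 20Q + 3Q^2; setting MC = AVC gives 2Q^2 - 10Q = 0, so Q = 5. min AVC = 23.
For P < $23 the firm produces nothing.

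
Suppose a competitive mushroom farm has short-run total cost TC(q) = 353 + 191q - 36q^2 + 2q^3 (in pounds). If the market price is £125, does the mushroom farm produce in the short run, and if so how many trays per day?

Produce at q = 11

From TC, MC = TC'(q) = 191 - 72q + 6q^2 and AVC = VC/q = 191 - 36q + 2q^2.
AVC hits its minimum where MC = AVC, at q = 9, giving min AVC = 191 - 36·9 + 2·9^2 = £29.
P = £125 exceeds min AVC = £29, so the firm stays open.
Solving P = MC: 66 - 72q + 6q^2 = 0 ⇒ q = 1 or 11. On the upward-sloping branch, q* = 11.
Check: AVC at q = 11 is £37 ≤ P, so revenue covers variable cost.
Profit = P·q − TC = 125·11 − 760 = £615.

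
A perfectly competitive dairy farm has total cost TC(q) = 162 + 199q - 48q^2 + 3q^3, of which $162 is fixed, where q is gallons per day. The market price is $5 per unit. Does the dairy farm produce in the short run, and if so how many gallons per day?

Strip out fixed cost: VC = 199q - 48q^2 + 3q^3. Then AVC = 199 - 48q + 3q^2 and MC = 199 - 96q + 9q^2.
AVC is minimized where dAVC/dq = -48 + 6q = 0, at q = 8; min AVC = 199 - 48·8 + 3·8^2 = $7.
Since P = $5 < min AVC = $7, price fails to cover variable cost at any output.
Best response: produce nothing and absorb the $162 fixed cost.

Shut down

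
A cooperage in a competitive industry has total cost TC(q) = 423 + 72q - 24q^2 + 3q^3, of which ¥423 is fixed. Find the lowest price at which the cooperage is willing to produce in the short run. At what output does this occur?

The shutdown price is the minimum of AVC. VC = 72q - 24q^2 + 3q^3, so AVC = 72 - 24q + 3q^2.
dAVC/dq = -24 + 6q = 0 gives q = 4. min AVC = 72 - 24·4 + 3·4^2 = 24.
The firm shuts down for any P below ¥24.

¥24 per unit, at q = 4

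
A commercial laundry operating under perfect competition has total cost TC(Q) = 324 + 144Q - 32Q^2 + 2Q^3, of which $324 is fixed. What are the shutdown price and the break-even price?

Shutdown price = $16; break-even price = $54

AVC = 144 - 32Q + 2Q^2; minimized at Q = 8, giving min AVC = $16. That is the shutdown price.
ATC = 324/Q + 144 - 32Q + 2Q^2. Setting dATC/dQ = −324/Q^2 − 32 + 4Q = 0 gives Q = 9 (since 4·9^3 − 32·9^2 = 324).
min ATC = 324/9 + 144 − 32·9 + 2·9^2 = $54. That is the break-even price.
For $16 ≤ P < $54 the firm produces at a loss; below $16 it shuts down.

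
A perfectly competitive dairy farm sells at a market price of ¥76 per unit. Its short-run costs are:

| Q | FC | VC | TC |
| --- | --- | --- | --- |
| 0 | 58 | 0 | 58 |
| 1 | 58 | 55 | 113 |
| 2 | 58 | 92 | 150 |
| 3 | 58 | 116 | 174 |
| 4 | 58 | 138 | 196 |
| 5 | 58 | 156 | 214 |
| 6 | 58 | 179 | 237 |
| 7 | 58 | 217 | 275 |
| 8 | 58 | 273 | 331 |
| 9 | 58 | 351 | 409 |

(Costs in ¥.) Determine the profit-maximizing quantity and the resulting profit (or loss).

Tabulate TR − TC: Q=0: -58; Q=1: -37; Q=2: 2; Q=3: 54; Q=4: 108; Q=5: 166; Q=6: 219; Q=7: 257; Q=8: 277; Q=9: 275.
Profit is maximized at Q = 8. AVC there is 273/8 = ¥34.12 ≤ P, so producing beats shutting down (which would give -¥58).

Q = 8; profit = ¥277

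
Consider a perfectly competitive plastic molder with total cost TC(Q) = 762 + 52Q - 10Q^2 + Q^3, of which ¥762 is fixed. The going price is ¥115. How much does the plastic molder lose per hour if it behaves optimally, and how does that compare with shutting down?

AVC = 52 - 10Q + Q^2 has its minimum ¥27 at Q = 5; price ¥115 clears that bar, so the firm operates.
With MC = 52 - 20Q + 3Q^2, P = MC on the upward-sloping part at Q* = 9.
TR = 115·9 = 1035. TC = 762 + 387 = 1149. Profit = 1035 − 1149 = -¥114.
That loss of ¥114 beats the ¥762 the firm would lose by shutting down; producing recovers ¥648 of fixed cost.

Profit = -¥114 at Q = 9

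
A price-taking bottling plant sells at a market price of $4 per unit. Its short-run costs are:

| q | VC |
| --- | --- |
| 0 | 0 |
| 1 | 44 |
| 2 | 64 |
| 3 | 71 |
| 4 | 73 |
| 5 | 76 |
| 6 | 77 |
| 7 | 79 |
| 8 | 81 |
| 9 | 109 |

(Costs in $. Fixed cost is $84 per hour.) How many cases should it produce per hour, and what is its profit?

q = 0 (shut down); profit = -$84

Tabulate TR − TC: q=0: -84; q=1: -124; q=2: -140; q=3: -143; q=4: -141; q=5: -140; q=6: -137; q=7: -135; q=8: -133; q=9: -157.
Profit is highest at q = 0. Equivalently, the lowest AVC in the table is 81/8 ≈ $10.12 at q = 8, and P = $4 falls below it — price never covers variable cost, so the firm shuts down and loses only its fixed cost.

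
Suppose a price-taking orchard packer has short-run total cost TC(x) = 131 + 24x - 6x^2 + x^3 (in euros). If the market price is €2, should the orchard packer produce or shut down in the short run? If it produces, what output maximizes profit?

From TC, MC = TC'(x) = 24 - 12x + 3x^2 and AVC = VC/x = 24 - 6x + x^2.
AVC is minimized where dAVC/dx = -6 + 2x = 0, at x = 3; min AVC = 24 - 6·3 + 3^2 = €15.
With P < min AVC (€2 < €15), every unit sold adds to the loss.
The firm minimizes its loss by shutting down and losing only its fixed cost of €131.

Shut down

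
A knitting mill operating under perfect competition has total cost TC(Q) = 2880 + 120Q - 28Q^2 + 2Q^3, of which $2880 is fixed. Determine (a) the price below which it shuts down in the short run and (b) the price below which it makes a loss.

Shutdown price = min AVC. AVC = 120 - 28Q + 2Q^2, with vertex at Q = 7 and minimum $22.
ATC = 2880/Q + 120 - 28Q + 2Q^2. Setting dATC/dQ = −2880/Q^2 − 28 + 4Q = 0 gives Q = 12 (since 4·12^3 − 28·12^2 = 2880).
min ATC = 2880/12 + 120 − 28·12 + 2·12^2 = $312. That is the break-even price.
For $22 ≤ P < $312 the firm produces at a loss; below $22 it shuts down.

Shutdown price = $22; break-even price = $312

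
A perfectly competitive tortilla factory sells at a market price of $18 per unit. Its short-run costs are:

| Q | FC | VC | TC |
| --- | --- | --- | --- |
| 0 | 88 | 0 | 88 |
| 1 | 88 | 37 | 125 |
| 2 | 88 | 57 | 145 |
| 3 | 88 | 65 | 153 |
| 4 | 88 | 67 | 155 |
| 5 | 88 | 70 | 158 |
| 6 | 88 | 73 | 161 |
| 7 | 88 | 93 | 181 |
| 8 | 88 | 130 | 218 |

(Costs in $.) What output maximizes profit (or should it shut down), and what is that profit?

Q = 6; profit = -$53

Tabulate TR − TC: Q=0: -88; Q=1: -107; Q=2: -109; Q=3: -99; Q=4: -83; Q=5: -68; Q=6: -53; Q=7: -55; Q=8: -74.
Profit is maximized at Q = 6. AVC there is 73/6 = $12.17 ≤ P, so producing beats shutting down (which would give -$88).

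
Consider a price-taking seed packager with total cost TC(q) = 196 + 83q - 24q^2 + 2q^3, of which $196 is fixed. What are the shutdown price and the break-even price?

Shutdown price = $11; break-even price = $41

AVC = 83 - 24q + 2q^2; minimized at q = 6, giving min AVC = $11. That is the shutdown price.
ATC = 196/q + 83 - 24q + 2q^2. Setting dATC/dq = −196/q^2 − 24 + 4q = 0 gives q = 7 (since 4·7^3 − 24·7^2 = 196).
min ATC = 196/7 + 83 − 24·7 + 2·7^2 = $41. That is the break-even price.
For $11 ≤ P < $41 the firm produces at a loss; below $11 it shuts down.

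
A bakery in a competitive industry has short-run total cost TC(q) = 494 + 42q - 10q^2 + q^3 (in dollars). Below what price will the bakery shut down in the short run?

$17 per unit

The firm shuts down when price falls below the minimum of average variable cost. AVC = VC/q = 42 - 10q + q^2.
At the minimum of AVC, MC = AVC. MC = 42 - 20q + 3q^2; setting MC = AVC gives 2q^2 - 10q = 0, so q = 5. min AVC = 17.
So the shutdown price is $17.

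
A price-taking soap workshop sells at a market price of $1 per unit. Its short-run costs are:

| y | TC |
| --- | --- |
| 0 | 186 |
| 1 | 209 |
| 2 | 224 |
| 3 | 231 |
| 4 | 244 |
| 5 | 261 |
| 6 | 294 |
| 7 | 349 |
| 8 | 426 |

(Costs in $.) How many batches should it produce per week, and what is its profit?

Tabulate TR − TC: y=0: -186; y=1: -208; y=2: -222; y=3: -228; y=4: -240; y=5: -256; y=6: -288; y=7: -342; y=8: -418.
Profit is highest at y = 0. Equivalently, the lowest AVC in the table is 58/4 ≈ $14.50 at y = 4, and P = $1 falls below it — price never covers variable cost, so the firm shuts down and loses only its fixed cost.

y = 0 (shut down); profit = -$186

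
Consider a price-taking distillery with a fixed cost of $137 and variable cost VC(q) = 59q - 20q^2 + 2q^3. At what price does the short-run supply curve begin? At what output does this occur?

The shutdown price is the minimum of AVC. VC = 59q - 20q^2 + 2q^3, so AVC = 59 - 20q + 2q^2.
At the minimum of AVC, MC = AVC. MC = 59 - 40q + 6q^2; setting MC = AVC gives 4q^2 - 20q = 0, so q = 5. min AVC = 9.
For P < $9 the firm produces nothing.

$9 per unit, at q = 5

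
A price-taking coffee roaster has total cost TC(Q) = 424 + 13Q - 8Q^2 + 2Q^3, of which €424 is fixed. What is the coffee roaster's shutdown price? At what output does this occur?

Short-run supply begins at min AVC. From VC = 13Q - 8Q^2 + 2Q^3, AVC = 13 - 8Q + 2Q^2.
At the minimum of AVC, MC = AVC. MC = 13 - 16Q + 6Q^2; setting MC = AVC gives 4Q^2 - 8Q = 0, so Q = 2. min AVC = 5.
For P < €5 the firm produces nothing.

€5 per unit, at Q = 2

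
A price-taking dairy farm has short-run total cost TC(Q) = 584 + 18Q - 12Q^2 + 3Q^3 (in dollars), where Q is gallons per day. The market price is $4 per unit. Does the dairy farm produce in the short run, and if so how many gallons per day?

Shut down

Variable cost is VC = 18Q - 12Q^2 + 3Q^3, so AVC = VC/Q = 18 - 12Q + 3Q^2 and MC = dTC/dQ = 18 - 24Q + 9Q^2.
AVC hits its minimum where MC = AVC, at Q = 2, giving min AVC = 18 - 12·2 + 3·2^2 = $6.
Since P = $4 < min AVC = $6, price fails to cover variable cost at any output.
The firm minimizes its loss by shutting down and losing only its fixed cost of $584.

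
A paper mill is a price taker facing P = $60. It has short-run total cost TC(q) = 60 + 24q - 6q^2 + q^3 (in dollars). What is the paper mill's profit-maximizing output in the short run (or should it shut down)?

Strip out fixed cost: VC = 24q - 6q^2 + q^3. Then AVC = 24 - 6q + q^2 and MC = 24 - 12q + 3q^2.
The AVC parabola has its vertex at q = 6/2 = 3, where AVC = 24 - 6·3 + 3^2 = $15.
Since P = $60 ≥ min AVC = $15, price covers variable cost and the firm should produce.
Solving P = MC: -36 - 12q + 3q^2 = 0 ⇒ q = -2 or 6. On the upward-sloping branch, q* = 6.
Check: AVC at q = 6 is $24 ≤ P, so revenue covers variable cost.
Profit = P·q − TC = 60·6 − 204 = $156.

Produce at q = 6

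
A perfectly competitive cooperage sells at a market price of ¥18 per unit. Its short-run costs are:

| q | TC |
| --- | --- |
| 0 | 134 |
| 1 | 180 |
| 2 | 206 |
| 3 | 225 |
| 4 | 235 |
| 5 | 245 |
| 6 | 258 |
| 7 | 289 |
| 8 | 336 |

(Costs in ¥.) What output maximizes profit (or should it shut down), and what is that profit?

Profit at each row (π = 18q − TC): q=0: -134; q=1: -162; q=2: -170; q=3: -171; q=4: -163; q=5: -155; q=6: -150; q=7: -163; q=8: -192.
Profit is highest at q = 0. Equivalently, the lowest AVC in the table is 124/6 ≈ ¥20.67 at q = 6, and P = ¥18 falls below it — price never covers variable cost, so the firm shuts down and loses only its fixed cost.

q = 0 (shut down); profit = -¥134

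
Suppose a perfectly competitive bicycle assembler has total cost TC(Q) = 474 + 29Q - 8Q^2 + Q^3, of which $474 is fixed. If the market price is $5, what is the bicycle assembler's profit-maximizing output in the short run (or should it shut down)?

Strip out fixed cost: VC = 29Q - 8Q^2 + Q^3. Then AVC = 29 - 8Q + Q^2 and MC = 29 - 16Q + 3Q^2.
AVC is minimized where dAVC/dQ = -8 + 2Q = 0, at Q = 4; min AVC = 29 - 8·4 + 4^2 = $13.
With P < min AVC ($5 < $13), every unit sold adds to the loss.
The firm minimizes its loss by shutting down and losing only its fixed cost of $474.

Shut down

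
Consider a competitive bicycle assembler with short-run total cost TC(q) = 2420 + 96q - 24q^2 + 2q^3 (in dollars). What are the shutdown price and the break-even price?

Shutdown price = $24; break-even price = $294

AVC = 96 - 24q + 2q^2; minimized at q = 6, giving min AVC = $24. That is the shutdown price.
ATC = 2420/q + 96 - 24q + 2q^2. Setting dATC/dq = −2420/q^2 − 24 + 4q = 0 gives q = 11 (since 4·11^3 − 24·11^2 = 2420).
min ATC = 2420/11 + 96 − 24·11 + 2·11^2 = $294. That is the break-even price.
Between these two prices the firm operates at a loss; above $294 it earns a profit.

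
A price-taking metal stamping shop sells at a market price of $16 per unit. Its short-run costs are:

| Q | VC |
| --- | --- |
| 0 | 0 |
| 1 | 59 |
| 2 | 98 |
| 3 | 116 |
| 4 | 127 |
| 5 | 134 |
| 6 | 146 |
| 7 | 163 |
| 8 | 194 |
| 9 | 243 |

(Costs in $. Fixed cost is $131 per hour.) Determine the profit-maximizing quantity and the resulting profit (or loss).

Q = 0 (shut down); profit = -$131

Tabulate TR − TC: Q=0: -131; Q=1: -174; Q=2: -197; Q=3: -199; Q=4: -194; Q=5: -185; Q=6: -181; Q=7: -182; Q=8: -197; Q=9: -230.
Profit is highest at Q = 0. Equivalently, the lowest AVC in the table is 163/7 ≈ $23.29 at Q = 7, and P = $16 falls below it — price never covers variable cost, so the firm shuts down and loses only its fixed cost.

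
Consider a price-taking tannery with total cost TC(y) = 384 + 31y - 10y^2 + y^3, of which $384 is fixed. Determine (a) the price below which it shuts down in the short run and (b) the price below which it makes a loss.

Shutdown price = $6; break-even price = $63

AVC = 31 - 10y + y^2; minimized at y = 5, giving min AVC = $6. That is the shutdown price.
ATC = 384/y + 31 - 10y + y^2. Setting dATC/dy = −384/y^2 − 10 + 2y = 0 gives y = 8 (since 2·8^3 − 10·8^2 = 384).
min ATC = 384/8 + 31 − 10·8 + 8^2 = $63. That is the break-even price.
Between these two prices the firm operates at a loss; above $63 it earns a profit.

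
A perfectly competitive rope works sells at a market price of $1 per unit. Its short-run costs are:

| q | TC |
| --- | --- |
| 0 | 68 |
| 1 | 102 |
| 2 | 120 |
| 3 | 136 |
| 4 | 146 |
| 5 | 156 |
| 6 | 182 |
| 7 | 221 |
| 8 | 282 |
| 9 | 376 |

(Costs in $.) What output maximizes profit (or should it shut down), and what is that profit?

Profit at each row (π = 1q − TC): q=0: -68; q=1: -101; q=2: -118; q=3: -133; q=4: -142; q=5: -151; q=6: -176; q=7: -214; q=8: -274; q=9: -367.
Profit is highest at q = 0. Equivalently, the lowest AVC in the table is 88/5 ≈ $17.60 at q = 5, and P = $1 falls below it — price never covers variable cost, so the firm shuts down and loses only its fixed cost.

q = 0 (shut down); profit = -$68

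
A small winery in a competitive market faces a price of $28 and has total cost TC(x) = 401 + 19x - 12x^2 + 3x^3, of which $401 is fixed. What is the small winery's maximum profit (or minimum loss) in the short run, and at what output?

Profit = -$347 at x = 3

AVC = 19 - 12x + 3x^2; min AVC = $7 at x = 2. Since P = $28 ≥ min AVC, the firm produces.
MC = 19 - 24x + 9x^2. Setting P = MC and taking the root on the rising branch gives x* = 3.
TR = 28·3 = 84. TC = 401 + 30 = 431. Profit = 84 − 431 = -$347.
Shutting down would mean losing the fixed cost of $401, so operating at a loss of $347 is better by $54.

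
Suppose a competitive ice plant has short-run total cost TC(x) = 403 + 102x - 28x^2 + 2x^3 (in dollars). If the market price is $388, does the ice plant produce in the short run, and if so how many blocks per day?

Produce at x = 13

Strip out fixed cost: VC = 102x - 28x^2 + 2x^3. Then AVC = 102 - 28x + 2x^2 and MC = 102 - 56x + 6x^2.
AVC is minimized where dAVC/dx = -28 + 4x = 0, at x = 7; min AVC = 102 - 28·7 + 2·7^2 = $4.
Since P = $388 ≥ min AVC = $4, price covers variable cost and the firm should produce.
Solving P = MC: -286 - 56x + 6x^2 = 0 ⇒ x = -11/3 or 13. On the upward-sloping branch, x* = 13.
Check: AVC at x = 13 is $76 ≤ P, so revenue covers variable cost.
Profit = P·x − TC = 388·13 − 1391 = $3653.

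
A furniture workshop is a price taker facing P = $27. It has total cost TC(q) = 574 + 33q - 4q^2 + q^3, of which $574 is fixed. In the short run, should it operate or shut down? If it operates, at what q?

Shut down

Variable cost is VC = 33q - 4q^2 + q^3, so AVC = VC/q = 33 - 4q + q^2 and MC = dTC/dq = 33 - 8q + 3q^2.
AVC is minimized where dAVC/dq = -4 + 2q = 0, at q = 2; min AVC = 33 - 4·2 + 2^2 = $29.
With P < min AVC ($27 < $29), every unit sold adds to the loss.
Shutting down limits the loss to fixed cost, $574.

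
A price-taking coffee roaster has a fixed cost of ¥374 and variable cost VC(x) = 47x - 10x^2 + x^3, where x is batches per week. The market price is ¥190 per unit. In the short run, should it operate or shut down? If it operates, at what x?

From TC, MC = TC'(x) = 47 - 20x + 3x^2 and AVC = VC/x = 47 - 10x + x^2.
AVC is minimized where dAVC/dx = -10 + 2x = 0, at x = 5; min AVC = 47 - 10·5 + 5^2 = ¥22.
Since P = ¥190 ≥ min AVC = ¥22, price covers variable cost and the firm should produce.
P = MC gives -143 - 20x + 3x^2 = 0, with roots -13/3 and 11. Take the larger (rising MC): x* = 11.
Check: AVC at x = 11 is ¥58 ≤ P, so revenue covers variable cost.
Profit = P·x − TC = 190·11 − 1012 = ¥1078.

Produce at x = 11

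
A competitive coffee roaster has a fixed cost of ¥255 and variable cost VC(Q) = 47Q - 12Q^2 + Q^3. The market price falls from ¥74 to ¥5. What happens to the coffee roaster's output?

Output falls from 9 to 0 (the firm shuts down)

AVC = 47 - 12Q + Q^2, minimized at Q = 6 where min AVC = ¥11. MC = 47 - 24Q + 3Q^2.
With P = ¥74 above the shutdown price, P = MC gives Q = 9.
At P = ¥5 < min AVC = ¥11, price no longer covers variable cost at any output, so the firm shuts down: Q = 0.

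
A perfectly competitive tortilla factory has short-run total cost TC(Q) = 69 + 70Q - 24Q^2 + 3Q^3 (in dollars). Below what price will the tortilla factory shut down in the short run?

$22 per unit

Short-run supply begins at min AVC. From VC = 70Q - 24Q^2 + 3Q^3, AVC = 70 - 24Q + 3Q^2.
At the minimum of AVC, MC = AVC. MC = 70 - 48Q + 9Q^2; setting MC = AVC gives 6Q^2 - 24Q = 0, so Q = 4. min AVC = 22.
The firm shuts down for any P below $22.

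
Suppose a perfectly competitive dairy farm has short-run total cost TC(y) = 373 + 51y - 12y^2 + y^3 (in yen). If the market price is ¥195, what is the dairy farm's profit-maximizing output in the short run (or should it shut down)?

Variable cost is VC = 51y - 12y^2 + y^3, so AVC = VC/y = 51 - 12y + y^2 and MC = dTC/dy = 51 - 24y + 3y^2.
AVC hits its minimum where MC = AVC, at y = 6, giving min AVC = 51 - 12·6 + 6^2 = ¥15.
P = ¥195 exceeds min AVC = ¥15, so the firm stays open.
Solving P = MC: -144 - 24y + 3y^2 = 0 ⇒ y = -4 or 12. On the upward-sloping branch, y* = 12.
Check: AVC at y = 12 is ¥51 ≤ P, so revenue covers variable cost.
Profit = P·y − TC = 195·12 − 985 = ¥1355.

Produce at y = 12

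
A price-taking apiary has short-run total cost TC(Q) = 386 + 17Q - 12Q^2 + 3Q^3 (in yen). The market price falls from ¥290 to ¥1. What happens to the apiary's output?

Output falls from 7 to 0 (the firm shuts down)

MC = 17 - 24Q + 9Q^2; the shutdown threshold is min AVC = ¥5 (at Q = 2).
With P = ¥290 above the shutdown price, P = MC gives Q = 7.
At P = ¥1 < min AVC = ¥5, price no longer covers variable cost at any output, so the firm shuts down: Q = 0.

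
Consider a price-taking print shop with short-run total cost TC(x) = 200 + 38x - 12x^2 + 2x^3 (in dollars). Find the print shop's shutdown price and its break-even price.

Shutdown price = min AVC. AVC = 38 - 12x + 2x^2, with vertex at x = 3 and minimum $20.
ATC = 200/x + 38 - 12x + 2x^2. Setting dATC/dx = −200/x^2 − 12 + 4x = 0 gives x = 5 (since 4·5^3 − 12·5^2 = 200).
min ATC = 200/5 + 38 − 12·5 + 2·5^2 = $68. That is the break-even price.
For $20 ≤ P < $68 the firm produces at a loss; below $20 it shuts down.

Shutdown price = $20; break-even price = $68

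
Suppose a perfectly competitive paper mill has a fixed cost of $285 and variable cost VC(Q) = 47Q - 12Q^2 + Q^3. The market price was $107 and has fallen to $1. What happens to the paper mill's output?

AVC = 47 - 12Q + Q^2, minimized at Q = 6 where min AVC = $11. MC = 47 - 24Q + 3Q^2.
At P = $107 ≥ min AVC, set P = MC on the rising branch: Q = 10.
At P = $1 < min AVC = $11, price no longer covers variable cost at any output, so the firm shuts down: Q = 0.

Output falls from 10 to 0 (the firm shuts down)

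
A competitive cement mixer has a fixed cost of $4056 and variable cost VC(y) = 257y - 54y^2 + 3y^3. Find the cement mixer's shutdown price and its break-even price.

AVC = 257 - 54y + 3y^2; minimized at y = 9, giving min AVC = $14. That is the shutdown price.
ATC = 4056/y + 257 - 54y + 3y^2. Setting dATC/dy = −4056/y^2 − 54 + 6y = 0 gives y = 13 (since 6·13^3 − 54·13^2 = 4056).
min ATC = 4056/13 + 257 − 54·13 + 3·13^2 = $374. That is the break-even price.
For $14 ≤ P < $374 the firm produces at a loss; below $14 it shuts down.

Shutdown price = $14; break-even price = $374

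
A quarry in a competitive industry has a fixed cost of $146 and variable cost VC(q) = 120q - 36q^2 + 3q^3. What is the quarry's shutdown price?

$12 per unit

Short-run supply begins at min AVC. From VC = 120q - 36q^2 + 3q^3, AVC = 120 - 36q + 3q^2.
dAVC/dq = -36 + 6q = 0 gives q = 6. min AVC = 120 - 36·6 + 3·6^2 = 12.
The firm shuts down for any P below $12.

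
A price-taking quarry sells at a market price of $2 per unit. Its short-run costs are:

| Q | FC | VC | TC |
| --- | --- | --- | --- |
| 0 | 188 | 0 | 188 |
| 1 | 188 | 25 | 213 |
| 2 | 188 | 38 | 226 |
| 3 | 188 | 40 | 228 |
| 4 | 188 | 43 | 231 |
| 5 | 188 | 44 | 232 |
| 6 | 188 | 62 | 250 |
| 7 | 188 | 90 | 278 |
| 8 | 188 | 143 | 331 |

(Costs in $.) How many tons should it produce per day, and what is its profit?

Q = 0 (shut down); profit = -$188

Tabulate TR − TC: Q=0: -188; Q=1: -211; Q=2: -222; Q=3: -222; Q=4: -223; Q=5: -222; Q=6: -238; Q=7: -264; Q=8: -315.
Profit is highest at Q = 0. Equivalently, the lowest AVC in the table is 44/5 ≈ $8.80 at Q = 5, and P = $2 falls below it — price never covers variable cost, so the firm shuts down and loses only its fixed cost.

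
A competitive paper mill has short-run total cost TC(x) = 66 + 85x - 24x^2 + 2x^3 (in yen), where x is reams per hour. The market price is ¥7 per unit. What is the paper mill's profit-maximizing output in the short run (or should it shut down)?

Shut down

Strip out fixed cost: VC = 85x - 24x^2 + 2x^3. Then AVC = 85 - 24x + 2x^2 and MC = 85 - 48x + 6x^2.
The AVC parabola has its vertex at x = 24/4 = 6, where AVC = 85 - 24·6 + 2·6^2 = ¥13.
Since P = ¥7 < min AVC = ¥13, price fails to cover variable cost at any output.
Shutting down limits the loss to fixed cost, ¥66.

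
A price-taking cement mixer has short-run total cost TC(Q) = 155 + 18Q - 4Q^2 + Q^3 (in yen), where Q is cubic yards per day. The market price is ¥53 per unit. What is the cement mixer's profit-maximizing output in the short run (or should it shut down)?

Produce at Q = 5

From TC, MC = TC'(Q) = 18 - 8Q + 3Q^2 and AVC = VC/Q = 18 - 4Q + Q^2.
AVC hits its minimum where MC = AVC, at Q = 2, giving min AVC = 18 - 4·2 + 2^2 = ¥14.
Since P = ¥53 ≥ min AVC = ¥14, price covers variable cost and the firm should produce.
P = MC gives -35 - 8Q + 3Q^2 = 0, with roots -7/3 and 5. Take the larger (rising MC): Q* = 5.
Check: AVC at Q = 5 is ¥23 ≤ P, so revenue covers variable cost.
Profit = P·Q − TC = 53·5 − 270 = -¥5, a loss, but smaller than the ¥155 fixed cost the firm would lose by shutting down.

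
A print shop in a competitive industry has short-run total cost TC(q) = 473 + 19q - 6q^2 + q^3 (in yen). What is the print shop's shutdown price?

The firm shuts down when price falls below the minimum of average variable cost. AVC = VC/q = 19 - 6q + q^2.
dAVC/dq = -6 + 2q = 0 gives q = 3. min AVC = 19 - 6·3 + 3^2 = 10.
For P < ¥10 the firm produces nothing.

¥10 per unit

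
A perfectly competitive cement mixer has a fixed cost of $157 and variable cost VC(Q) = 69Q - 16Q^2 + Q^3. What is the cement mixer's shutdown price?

$5 per unit

Short-run supply begins at min AVC. From VC = 69Q - 16Q^2 + Q^3, AVC = 69 - 16Q + Q^2.
At the minimum of AVC, MC = AVC. MC = 69 - 32Q + 3Q^2; setting MC = AVC gives 2Q^2 - 16Q = 0, so Q = 8. min AVC = 5.
So the shutdown price is $5.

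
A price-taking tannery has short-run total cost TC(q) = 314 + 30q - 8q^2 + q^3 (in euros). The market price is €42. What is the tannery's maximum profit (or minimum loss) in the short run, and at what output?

AVC = 30 - 8q + q^2 has its minimum €14 at q = 4; price €42 clears that bar, so the firm operates.
With MC = 30 - 16q + 3q^2, P = MC on the upward-sloping part at q* = 6.
TR = 42·6 = 252. TC = 314 + 108 = 422. Profit = 252 − 422 = -€170.
Shutting down would mean losing the fixed cost of €314, so operating at a loss of €170 is better by €144.

Profit = -€170 at q = 6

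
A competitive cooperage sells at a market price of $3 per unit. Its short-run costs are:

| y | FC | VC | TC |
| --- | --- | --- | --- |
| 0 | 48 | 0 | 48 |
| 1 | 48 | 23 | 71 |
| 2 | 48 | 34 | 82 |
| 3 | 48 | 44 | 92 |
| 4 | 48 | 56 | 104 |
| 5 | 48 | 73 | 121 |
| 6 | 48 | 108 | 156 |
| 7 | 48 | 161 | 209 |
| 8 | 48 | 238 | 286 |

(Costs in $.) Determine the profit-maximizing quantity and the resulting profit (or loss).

Tabulate TR − TC: y=0: -48; y=1: -68; y=2: -76; y=3: -83; y=4: -92; y=5: -106; y=6: -138; y=7: -188; y=8: -262.
Profit is highest at y = 0. Equivalently, the lowest AVC in the table is 56/4 ≈ $14 at y = 4, and P = $3 falls below it — price never covers variable cost, so the firm shuts down and loses only its fixed cost.

y = 0 (shut down); profit = -$48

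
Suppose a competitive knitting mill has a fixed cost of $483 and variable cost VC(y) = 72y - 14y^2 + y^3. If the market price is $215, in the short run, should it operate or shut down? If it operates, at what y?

Produce at y = 13

Variable cost is VC = 72y - 14y^2 + y^3, so AVC = VC/y = 72 - 14y + y^2 and MC = dTC/dy = 72 - 28y + 3y^2.
AVC is minimized where dAVC/dy = -14 + 2y = 0, at y = 7; min AVC = 72 - 14·7 + 7^2 = $23.
P = $215 exceeds min AVC = $23, so the firm stays open.
Solving P = MC: -143 - 28y + 3y^2 = 0 ⇒ y = -11/3 or 13. On the upward-sloping branch, y* = 13.
Check: AVC at y = 13 is $59 ≤ P, so revenue covers variable cost.
Profit = P·y − TC = 215·13 − 1250 = $1545.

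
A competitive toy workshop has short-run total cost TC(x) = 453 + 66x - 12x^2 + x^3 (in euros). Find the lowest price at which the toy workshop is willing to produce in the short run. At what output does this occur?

Short-run supply begins at min AVC. From VC = 66x - 12x^2 + x^3, AVC = 66 - 12x + x^2.
dAVC/dx = -12 + 2x = 0 gives x = 6. min AVC = 66 - 12·6 + 6^2 = 30.
So the shutdown price is €30.

€30 per unit, at x = 6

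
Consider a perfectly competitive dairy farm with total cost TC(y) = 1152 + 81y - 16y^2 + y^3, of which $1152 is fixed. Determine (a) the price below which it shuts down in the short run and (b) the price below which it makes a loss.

Shutdown price = $17; break-even price = $129

Shutdown price = min AVC. AVC = 81 - 16y + y^2, with vertex at y = 8 and minimum $17.
ATC = 1152/y + 81 - 16y + y^2. Setting dATC/dy = −1152/y^2 − 16 + 2y = 0 gives y = 12 (since 2·12^3 − 16·12^2 = 1152).
min ATC = 1152/12 + 81 − 16·12 + 12^2 = $129. That is the break-even price.
For $17 ≤ P < $129 the firm produces at a loss; below $17 it shuts down.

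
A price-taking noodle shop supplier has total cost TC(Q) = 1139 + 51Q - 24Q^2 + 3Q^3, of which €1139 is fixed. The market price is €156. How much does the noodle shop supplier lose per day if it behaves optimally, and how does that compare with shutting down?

AVC = 51 - 24Q + 3Q^2 has its minimum €3 at Q = 4; price €156 clears that bar, so the firm operates.
MC = 51 - 48Q + 9Q^2. Setting P = MC and taking the root on the rising branch gives Q* = 7.
TR = 156·7 = 1092. TC = 1139 + 210 = 1349. Profit = 1092 − 1349 = -€257.
By producing, the firm covers all variable cost plus €882 of fixed cost; shutting down would lose the full €1139.

Profit = -€257 at Q = 7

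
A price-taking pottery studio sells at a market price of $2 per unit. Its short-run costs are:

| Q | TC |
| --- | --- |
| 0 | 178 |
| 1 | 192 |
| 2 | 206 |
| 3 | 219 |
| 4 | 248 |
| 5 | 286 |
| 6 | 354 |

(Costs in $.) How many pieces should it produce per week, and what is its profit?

Profit at each row (π = 2Q − TC): Q=0: -178; Q=1: -190; Q=2: -202; Q=3: -213; Q=4: -240; Q=5: -276; Q=6: -342.
Profit is highest at Q = 0. Equivalently, the lowest AVC in the table is 41/3 ≈ $13.67 at Q = 3, and P = $2 falls below it — price never covers variable cost, so the firm shuts down and loses only its fixed cost.

Q = 0 (shut down); profit = -$178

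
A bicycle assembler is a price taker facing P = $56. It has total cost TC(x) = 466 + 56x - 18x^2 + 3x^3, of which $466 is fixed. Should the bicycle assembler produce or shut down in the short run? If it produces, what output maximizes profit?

Produce at x = 4

Variable cost is VC = 56x - 18x^2 + 3x^3, so AVC = VC/x = 56 - 18x + 3x^2 and MC = dTC/dx = 56 - 36x + 9x^2.
AVC is minimized where dAVC/dx = -18 + 6x = 0, at x = 3; min AVC = 56 - 18·3 + 3·3^2 = $29.
P = $56 exceeds min AVC = $29, so the firm stays open.
Solving P = MC: -36x + 9x^2 = 0 ⇒ x = 0 or 4. On the upward-sloping branch, x* = 4.
Check: AVC at x = 4 is $32 ≤ P, so revenue covers variable cost.
Profit = P·x − TC = 56·4 − 594 = -$370, a loss, but smaller than the $466 fixed cost the firm would lose by shutting down.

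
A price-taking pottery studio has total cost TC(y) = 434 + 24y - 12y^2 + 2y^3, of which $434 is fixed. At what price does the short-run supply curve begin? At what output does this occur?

$6 per unit, at y = 3

The firm shuts down when price falls below the minimum of average variable cost. AVC = VC/y = 24 - 12y + 2y^2.
At the minimum of AVC, MC = AVC. MC = 24 - 24y + 6y^2; setting MC = AVC gives 4y^2 - 12y = 0, so y = 3. min AVC = 6.
So the shutdown price is $6.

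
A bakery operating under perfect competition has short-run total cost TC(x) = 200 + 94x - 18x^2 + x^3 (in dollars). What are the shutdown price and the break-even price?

Shutdown price = min AVC. AVC = 94 - 18x + x^2, with vertex at x = 9 and minimum $13.
ATC = 200/x + 94 - 18x + x^2. Setting dATC/dx = −200/x^2 − 18 + 2x = 0 gives x = 10 (since 2·10^3 − 18·10^2 = 200).
min ATC = 200/10 + 94 − 18·10 + 10^2 = $34. That is the break-even price.
For $13 ≤ P < $34 the firm produces at a loss; below $13 it shuts down.

Shutdown price = $13; break-even price = $34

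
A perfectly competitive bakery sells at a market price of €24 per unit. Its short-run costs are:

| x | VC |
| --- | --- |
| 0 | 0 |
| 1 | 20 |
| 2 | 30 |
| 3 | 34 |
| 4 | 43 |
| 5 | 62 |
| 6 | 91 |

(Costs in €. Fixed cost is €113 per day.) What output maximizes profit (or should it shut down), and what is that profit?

x = 5; profit = -€55

Tabulate TR − TC: x=0: -113; x=1: -109; x=2: -95; x=3: -75; x=4: -60; x=5: -55; x=6: -60.
Profit is maximized at x = 5. AVC there is 62/5 = €12.40 ≤ P, so producing beats shutting down (which would give -€113).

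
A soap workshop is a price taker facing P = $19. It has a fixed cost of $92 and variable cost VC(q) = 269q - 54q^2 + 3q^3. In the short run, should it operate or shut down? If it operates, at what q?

Strip out fixed cost: VC = 269q - 54q^2 + 3q^3. Then AVC = 269 - 54q + 3q^2 and MC = 269 - 108q + 9q^2.
The AVC parabola has its vertex at q = 54/6 = 9, where AVC = 269 - 54·9 + 3·9^2 = $26.
Since P = $19 < min AVC = $26, price fails to cover variable cost at any output.
The firm minimizes its loss by shutting down and losing only its fixed cost of $92.

Shut down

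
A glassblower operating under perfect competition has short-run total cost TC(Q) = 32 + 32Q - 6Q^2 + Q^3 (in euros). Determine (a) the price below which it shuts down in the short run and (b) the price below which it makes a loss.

AVC = 32 - 6Q + Q^2; minimized at Q = 3, giving min AVC = €23. That is the shutdown price.
ATC = 32/Q + 32 - 6Q + Q^2. Setting dATC/dQ = −32/Q^2 − 6 + 2Q = 0 gives Q = 4 (since 2·4^3 − 6·4^2 = 32).
min ATC = 32/4 + 32 − 6·4 + 4^2 = €32. That is the break-even price.
For €23 ≤ P < €32 the firm produces at a loss; below €23 it shuts down.

Shutdown price = €23; break-even price = €32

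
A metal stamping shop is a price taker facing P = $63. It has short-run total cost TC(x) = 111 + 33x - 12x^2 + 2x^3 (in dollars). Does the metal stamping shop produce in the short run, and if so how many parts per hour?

Produce at x = 5

From TC, MC = TC'(x) = 33 - 24x + 6x^2 and AVC = VC/x = 33 - 12x + 2x^2.
AVC is minimized where dAVC/dx = -12 + 4x = 0, at x = 3; min AVC = 33 - 12·3 + 2·3^2 = $15.
P = $63 exceeds min AVC = $15, so the firm stays open.
Set P = MC: 63 = 33 - 24x + 6x^2 → -30 - 24x + 6x^2 = 0. The roots are x = -1 and x = 5; the profit-maximizing output is on the rising part of MC, so x* = 5.
Check: AVC at x = 5 is $23 ≤ P, so revenue covers variable cost.
Profit = P·x − TC = 63·5 − 226 = $89.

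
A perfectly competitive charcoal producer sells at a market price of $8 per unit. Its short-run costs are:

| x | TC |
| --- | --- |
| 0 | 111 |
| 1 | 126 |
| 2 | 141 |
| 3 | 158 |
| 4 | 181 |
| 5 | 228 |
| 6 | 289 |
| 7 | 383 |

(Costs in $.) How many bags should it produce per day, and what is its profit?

Tabulate TR − TC: x=0: -111; x=1: -118; x=2: -125; x=3: -134; x=4: -149; x=5: -188; x=6: -241; x=7: -327.
Profit is highest at x = 0. Equivalently, the lowest AVC in the table is 15/1 ≈ $15 at x = 1, and P = $8 falls below it — price never covers variable cost, so the firm shuts down and loses only its fixed cost.

x = 0 (shut down); profit = -$111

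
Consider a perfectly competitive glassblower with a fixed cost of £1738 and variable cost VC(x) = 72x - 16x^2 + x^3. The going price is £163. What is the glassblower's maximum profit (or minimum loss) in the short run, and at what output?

AVC = 72 - 16x + x^2; min AVC = £8 at x = 8. Since P = £163 ≥ min AVC, the firm produces.
With MC = 72 - 32x + 3x^2, P = MC on the upward-sloping part at x* = 13.
TR = 163·13 = 2119. TC = 1738 + 429 = 2167. Profit = 2119 − 2167 = -£48.
By producing, the firm covers all variable cost plus £1690 of fixed cost; shutting down would lose the full £1738.

Profit = -£48 at x = 13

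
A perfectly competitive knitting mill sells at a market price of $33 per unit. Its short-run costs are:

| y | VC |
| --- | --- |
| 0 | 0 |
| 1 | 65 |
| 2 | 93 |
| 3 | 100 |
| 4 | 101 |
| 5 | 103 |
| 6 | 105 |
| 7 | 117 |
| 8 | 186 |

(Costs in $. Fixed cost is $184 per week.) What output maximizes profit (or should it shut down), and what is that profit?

Compute π = P·y − TC at each output: y=0: -184; y=1: -216; y=2: -211; y=3: -185; y=4: -153; y=5: -122; y=6: -91; y=7: -70; y=8: -106.
Profit is maximized at y = 7. AVC there is 117/7 = $16.71 ≤ P, so producing beats shutting down (which would give -$184).

y = 7; profit = -$70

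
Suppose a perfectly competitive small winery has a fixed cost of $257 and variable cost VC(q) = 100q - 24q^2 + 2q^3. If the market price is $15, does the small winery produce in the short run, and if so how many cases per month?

Shut down

From TC, MC = TC'(q) = 100 - 48q + 6q^2 and AVC = VC/q = 100 - 24q + 2q^2.
AVC hits its minimum where MC = AVC, at q = 6, giving min AVC = 100 - 24·6 + 2·6^2 = $28.
Since P = $15 < min AVC = $28, price fails to cover variable cost at any output.
Shutting down limits the loss to fixed cost, $257.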